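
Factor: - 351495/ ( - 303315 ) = 3^1*107^1 * 277^ (-1) = 321/277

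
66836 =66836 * 1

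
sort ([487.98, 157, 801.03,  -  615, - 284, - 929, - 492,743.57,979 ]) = [ - 929, - 615,-492,- 284, 157, 487.98, 743.57, 801.03,979]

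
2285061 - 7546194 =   -  5261133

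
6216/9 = 2072/3 = 690.67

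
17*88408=1502936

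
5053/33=5053/33 = 153.12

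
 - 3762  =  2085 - 5847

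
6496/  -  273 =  - 24 + 8/39=- 23.79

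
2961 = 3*987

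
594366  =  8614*69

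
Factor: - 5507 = - 5507^1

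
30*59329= 1779870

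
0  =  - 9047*0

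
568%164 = 76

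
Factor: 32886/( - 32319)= - 58/57 = - 2^1*3^( - 1)*19^( - 1)*29^1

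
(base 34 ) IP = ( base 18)1h7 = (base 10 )637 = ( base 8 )1175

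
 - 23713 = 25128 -48841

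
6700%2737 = 1226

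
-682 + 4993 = 4311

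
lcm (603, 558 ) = 37386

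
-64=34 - 98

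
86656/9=9628 + 4/9=9628.44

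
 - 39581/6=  - 39581/6 = - 6596.83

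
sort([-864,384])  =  [-864,384] 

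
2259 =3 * 753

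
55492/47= 55492/47 = 1180.68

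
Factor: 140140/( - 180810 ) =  - 286/369 = - 2^1*3^( - 2)*11^1*13^1*41^( - 1) 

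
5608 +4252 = 9860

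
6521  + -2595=3926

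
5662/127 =5662/127 = 44.58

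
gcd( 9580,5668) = 4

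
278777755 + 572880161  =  851657916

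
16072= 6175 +9897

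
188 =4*47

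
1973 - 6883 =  - 4910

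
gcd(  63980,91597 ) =1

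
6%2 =0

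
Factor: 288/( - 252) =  - 8/7= -2^3 * 7^( - 1 ) 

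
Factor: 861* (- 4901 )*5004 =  - 21115684044 =- 2^2*3^3*7^1*13^2*29^1*41^1 * 139^1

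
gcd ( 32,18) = 2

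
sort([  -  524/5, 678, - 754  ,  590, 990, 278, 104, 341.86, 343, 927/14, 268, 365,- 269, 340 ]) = [ - 754, - 269,-524/5,927/14, 104, 268,278,340, 341.86, 343,365, 590, 678, 990 ] 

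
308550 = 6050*51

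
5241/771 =6 + 205/257 = 6.80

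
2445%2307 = 138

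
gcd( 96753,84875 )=1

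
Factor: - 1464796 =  -2^2*366199^1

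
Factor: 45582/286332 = 71/446 = 2^(-1 )*71^1 * 223^(  -  1 ) 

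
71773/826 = 86 + 737/826=86.89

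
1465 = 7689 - 6224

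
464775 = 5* 92955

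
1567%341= 203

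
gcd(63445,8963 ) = 1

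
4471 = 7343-2872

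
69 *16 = 1104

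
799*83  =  66317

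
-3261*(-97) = 316317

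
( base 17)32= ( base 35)1I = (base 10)53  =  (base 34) 1j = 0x35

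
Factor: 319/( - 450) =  - 2^( - 1) *3^( - 2)*5^ ( - 2)*11^1 * 29^1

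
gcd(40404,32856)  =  444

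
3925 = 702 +3223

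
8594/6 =4297/3 = 1432.33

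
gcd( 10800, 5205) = 15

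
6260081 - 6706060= -445979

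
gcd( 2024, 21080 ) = 8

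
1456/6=728/3 = 242.67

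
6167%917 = 665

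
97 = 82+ 15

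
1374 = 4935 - 3561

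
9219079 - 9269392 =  - 50313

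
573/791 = 573/791 = 0.72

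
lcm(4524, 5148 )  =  149292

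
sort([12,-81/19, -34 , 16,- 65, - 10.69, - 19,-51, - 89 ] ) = [-89 , - 65, - 51,-34,-19, - 10.69,- 81/19,12,16 ] 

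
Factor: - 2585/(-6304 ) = 2^( -5)*5^1 * 11^1*47^1*197^( - 1)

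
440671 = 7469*59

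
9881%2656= 1913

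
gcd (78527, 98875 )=1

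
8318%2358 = 1244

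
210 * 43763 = 9190230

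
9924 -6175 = 3749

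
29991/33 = 908+9/11 = 908.82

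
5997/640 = 5997/640 = 9.37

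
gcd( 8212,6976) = 4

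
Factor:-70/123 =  - 2^1*3^(  -  1)*5^1*7^1*41^( - 1) 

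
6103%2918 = 267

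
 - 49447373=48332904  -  97780277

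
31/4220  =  31/4220  =  0.01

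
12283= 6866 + 5417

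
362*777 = 281274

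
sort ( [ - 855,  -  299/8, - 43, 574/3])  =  [ - 855, - 43, - 299/8,574/3]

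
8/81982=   4/40991=0.00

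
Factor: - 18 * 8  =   - 2^4*3^2 = - 144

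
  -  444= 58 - 502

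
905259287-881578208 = 23681079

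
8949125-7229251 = 1719874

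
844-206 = 638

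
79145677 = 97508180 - 18362503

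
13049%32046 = 13049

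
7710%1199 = 516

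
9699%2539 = 2082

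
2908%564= 88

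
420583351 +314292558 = 734875909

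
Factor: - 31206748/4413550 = - 15603374/2206775  =  - 2^1*5^( - 2)*103^( - 1)*317^1*857^( - 1)  *  24611^1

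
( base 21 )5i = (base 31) 3U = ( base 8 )173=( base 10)123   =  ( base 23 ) 58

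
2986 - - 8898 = 11884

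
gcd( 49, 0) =49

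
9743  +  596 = 10339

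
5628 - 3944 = 1684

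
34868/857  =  34868/857 = 40.69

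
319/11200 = 319/11200 = 0.03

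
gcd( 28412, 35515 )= 7103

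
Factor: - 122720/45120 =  -767/282 = -2^ (  -  1 )*3^ ( - 1)*13^1*47^ ( - 1 )*59^1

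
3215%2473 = 742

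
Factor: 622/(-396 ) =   -  311/198  =  - 2^( - 1 )*3^(  -  2 )*11^(-1)*311^1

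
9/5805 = 1/645  =  0.00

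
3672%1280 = 1112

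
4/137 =4/137=0.03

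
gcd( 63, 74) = 1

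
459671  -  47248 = 412423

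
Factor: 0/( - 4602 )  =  0^1=   0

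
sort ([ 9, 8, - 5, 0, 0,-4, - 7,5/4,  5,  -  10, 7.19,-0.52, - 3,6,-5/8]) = [ - 10,-7 ,-5,-4, - 3, - 5/8,-0.52, 0, 0,5/4, 5, 6 , 7.19,8, 9]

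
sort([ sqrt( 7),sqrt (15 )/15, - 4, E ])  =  [ - 4,sqrt(15)/15, sqrt(7 ),E ] 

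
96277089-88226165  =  8050924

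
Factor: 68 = 2^2*17^1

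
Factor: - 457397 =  - 457397^1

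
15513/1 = 15513 = 15513.00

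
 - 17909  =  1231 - 19140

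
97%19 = 2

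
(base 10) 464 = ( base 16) 1D0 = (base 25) IE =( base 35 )d9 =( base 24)j8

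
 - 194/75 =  - 194/75 =- 2.59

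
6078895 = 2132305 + 3946590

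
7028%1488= 1076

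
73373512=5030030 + 68343482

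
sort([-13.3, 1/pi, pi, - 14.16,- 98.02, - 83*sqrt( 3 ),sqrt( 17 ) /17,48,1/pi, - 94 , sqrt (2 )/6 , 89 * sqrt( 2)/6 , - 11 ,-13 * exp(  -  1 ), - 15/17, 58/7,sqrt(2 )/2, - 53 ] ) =[ - 83 * sqrt(3 ), - 98.02, - 94,- 53, - 14.16,-13.3, -11,  -  13*exp(  -  1), - 15/17,sqrt( 2 ) /6 , sqrt( 17) /17, 1/pi, 1/pi , sqrt(2)/2 , pi, 58/7, 89 * sqrt (2 )/6,48 ]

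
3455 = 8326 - 4871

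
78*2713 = 211614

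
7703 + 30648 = 38351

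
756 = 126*6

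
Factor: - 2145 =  - 3^1*5^1*11^1*13^1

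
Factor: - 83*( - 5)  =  415 = 5^1 * 83^1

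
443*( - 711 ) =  - 314973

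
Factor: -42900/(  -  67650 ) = 2^1 * 13^1*41^ (-1) = 26/41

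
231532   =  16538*14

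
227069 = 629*361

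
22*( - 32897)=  - 723734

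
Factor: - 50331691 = -50331691^1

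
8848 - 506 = 8342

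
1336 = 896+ 440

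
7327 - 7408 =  - 81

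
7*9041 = 63287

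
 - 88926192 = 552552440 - 641478632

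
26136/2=13068 = 13068.00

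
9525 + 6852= 16377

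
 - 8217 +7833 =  - 384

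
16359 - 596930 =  - 580571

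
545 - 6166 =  - 5621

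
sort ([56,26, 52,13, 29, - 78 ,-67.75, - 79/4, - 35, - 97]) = [ - 97, -78, - 67.75,  -  35,-79/4, 13,  26,  29,  52, 56]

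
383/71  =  5 + 28/71 = 5.39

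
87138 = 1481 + 85657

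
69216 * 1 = 69216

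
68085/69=22695/23 = 986.74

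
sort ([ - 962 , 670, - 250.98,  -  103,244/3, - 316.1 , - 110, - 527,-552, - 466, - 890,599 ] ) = [ - 962, - 890  , - 552, - 527, - 466, - 316.1, - 250.98, - 110, - 103 , 244/3,599,670]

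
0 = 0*3389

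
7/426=7/426 = 0.02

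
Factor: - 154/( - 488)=2^(  -  2)*7^1*11^1*61^( - 1) = 77/244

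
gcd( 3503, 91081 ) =1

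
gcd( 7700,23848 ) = 44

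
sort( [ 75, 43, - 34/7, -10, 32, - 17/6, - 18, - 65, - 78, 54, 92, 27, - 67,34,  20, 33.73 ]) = [ - 78, - 67, - 65, - 18, - 10, - 34/7, - 17/6,20, 27,32, 33.73,  34,43, 54, 75, 92 ]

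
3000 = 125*24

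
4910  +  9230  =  14140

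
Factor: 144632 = 2^3 *101^1 * 179^1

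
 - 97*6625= - 642625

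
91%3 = 1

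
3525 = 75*47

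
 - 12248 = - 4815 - 7433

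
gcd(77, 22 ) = 11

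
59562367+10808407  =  70370774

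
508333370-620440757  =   - 112107387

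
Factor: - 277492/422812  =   - 13^( - 1)*47^ ( - 1) *401^1 =-401/611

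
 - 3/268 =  - 1 + 265/268 = -  0.01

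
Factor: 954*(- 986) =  - 940644 = - 2^2*3^2*17^1*29^1*53^1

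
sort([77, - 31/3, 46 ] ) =[ - 31/3,46, 77 ]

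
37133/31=1197+26/31 = 1197.84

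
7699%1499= 204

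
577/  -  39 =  - 15 + 8/39 =-14.79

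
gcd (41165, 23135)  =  5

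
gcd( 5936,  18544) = 16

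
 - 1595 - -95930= 94335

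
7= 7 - 0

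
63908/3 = 63908/3 = 21302.67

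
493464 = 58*8508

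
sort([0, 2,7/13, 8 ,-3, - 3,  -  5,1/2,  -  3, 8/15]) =[  -  5,  -  3 , - 3,  -  3,0, 1/2, 8/15, 7/13, 2,8]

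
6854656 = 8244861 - 1390205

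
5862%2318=1226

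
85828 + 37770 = 123598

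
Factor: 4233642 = 2^1 * 3^1*7^1*100801^1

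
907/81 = 907/81 = 11.20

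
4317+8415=12732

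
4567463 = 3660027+907436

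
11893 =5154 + 6739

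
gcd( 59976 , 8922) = 6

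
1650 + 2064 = 3714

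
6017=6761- 744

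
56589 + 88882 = 145471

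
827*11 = 9097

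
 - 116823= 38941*( - 3)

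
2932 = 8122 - 5190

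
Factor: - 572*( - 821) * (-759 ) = -2^2 * 3^1*11^2*13^1 * 23^1 * 821^1  =  -356435508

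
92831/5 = 92831/5 =18566.20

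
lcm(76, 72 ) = 1368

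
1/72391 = 1/72391 = 0.00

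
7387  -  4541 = 2846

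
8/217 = 8/217 = 0.04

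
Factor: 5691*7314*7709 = 2^1*3^2 * 7^1*13^1*23^1*53^1*271^1*593^1=320879215566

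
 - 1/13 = -1/13 = -0.08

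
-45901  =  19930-65831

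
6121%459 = 154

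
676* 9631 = 6510556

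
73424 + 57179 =130603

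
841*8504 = 7151864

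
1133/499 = 1133/499 = 2.27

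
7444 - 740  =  6704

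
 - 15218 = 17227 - 32445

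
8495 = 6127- - 2368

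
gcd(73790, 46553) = 1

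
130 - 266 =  - 136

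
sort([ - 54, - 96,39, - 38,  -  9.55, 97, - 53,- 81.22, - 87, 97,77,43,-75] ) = [ - 96, - 87, - 81.22,  -  75, - 54, - 53, - 38, - 9.55, 39, 43,  77, 97,  97 ]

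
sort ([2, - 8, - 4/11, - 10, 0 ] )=[ - 10, - 8 ,-4/11,0, 2] 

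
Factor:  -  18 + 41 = 23^1 = 23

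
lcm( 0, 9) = 0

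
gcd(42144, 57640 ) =8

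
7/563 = 7/563=0.01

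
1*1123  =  1123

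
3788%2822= 966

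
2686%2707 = 2686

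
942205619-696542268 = 245663351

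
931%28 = 7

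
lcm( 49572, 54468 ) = 4411908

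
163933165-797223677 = -633290512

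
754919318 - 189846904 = 565072414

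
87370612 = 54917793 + 32452819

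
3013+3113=6126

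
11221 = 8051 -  - 3170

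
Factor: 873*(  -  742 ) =  -  2^1 * 3^2*7^1 *53^1* 97^1=-647766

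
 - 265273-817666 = - 1082939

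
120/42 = 20/7 = 2.86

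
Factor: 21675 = 3^1 * 5^2*17^2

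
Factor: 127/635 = 5^( - 1 ) = 1/5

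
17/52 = 17/52 = 0.33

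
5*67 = 335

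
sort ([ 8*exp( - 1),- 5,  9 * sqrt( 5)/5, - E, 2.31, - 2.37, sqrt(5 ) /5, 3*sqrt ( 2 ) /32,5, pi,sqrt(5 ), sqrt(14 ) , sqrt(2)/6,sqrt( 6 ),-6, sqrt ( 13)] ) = [- 6, - 5, - E, - 2.37,3*sqrt( 2 )/32,sqrt( 2)/6,sqrt( 5)/5,sqrt( 5), 2.31,sqrt(6 ),8 *exp(  -  1), pi,sqrt(13 ), sqrt(14 ) , 9 * sqrt(5) /5,5 ] 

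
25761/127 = 202 + 107/127 = 202.84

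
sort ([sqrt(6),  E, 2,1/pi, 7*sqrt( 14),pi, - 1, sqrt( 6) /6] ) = [ - 1, 1/pi, sqrt(6) /6, 2,sqrt( 6 ),E,pi, 7*sqrt(14)]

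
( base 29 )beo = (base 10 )9681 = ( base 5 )302211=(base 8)22721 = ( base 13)4539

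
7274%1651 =670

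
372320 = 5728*65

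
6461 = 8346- 1885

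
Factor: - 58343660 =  - 2^2*5^1 * 17^1*101^1*1699^1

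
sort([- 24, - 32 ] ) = [-32,  -  24]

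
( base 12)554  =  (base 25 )169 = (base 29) r1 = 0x310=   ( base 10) 784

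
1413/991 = 1413/991 = 1.43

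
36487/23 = 1586 + 9/23 = 1586.39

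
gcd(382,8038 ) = 2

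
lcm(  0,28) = 0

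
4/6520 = 1/1630 = 0.00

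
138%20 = 18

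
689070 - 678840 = 10230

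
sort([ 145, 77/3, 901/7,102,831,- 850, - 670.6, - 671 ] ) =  [ - 850, - 671,-670.6,77/3, 102,901/7, 145,  831 ] 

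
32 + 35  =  67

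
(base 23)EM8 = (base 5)223140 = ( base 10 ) 7920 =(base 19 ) 12hg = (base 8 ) 17360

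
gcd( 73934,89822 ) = 2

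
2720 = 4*680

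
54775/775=70 + 21/31 = 70.68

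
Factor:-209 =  - 11^1*19^1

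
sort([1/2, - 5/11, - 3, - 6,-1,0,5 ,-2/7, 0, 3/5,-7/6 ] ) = [ - 6,-3 , - 7/6,  -  1,-5/11,- 2/7,0, 0,1/2,3/5, 5 ]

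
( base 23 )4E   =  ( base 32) 3A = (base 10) 106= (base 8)152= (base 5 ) 411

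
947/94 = 10 + 7/94  =  10.07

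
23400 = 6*3900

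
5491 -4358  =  1133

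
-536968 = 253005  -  789973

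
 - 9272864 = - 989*9376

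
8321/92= 90 + 41/92 = 90.45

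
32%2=0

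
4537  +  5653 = 10190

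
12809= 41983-29174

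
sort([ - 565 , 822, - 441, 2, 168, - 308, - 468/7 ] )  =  [ - 565,-441, -308,- 468/7,  2, 168, 822 ]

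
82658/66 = 41329/33 = 1252.39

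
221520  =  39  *5680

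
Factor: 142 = 2^1 *71^1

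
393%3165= 393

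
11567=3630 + 7937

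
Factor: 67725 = 3^2*5^2 * 7^1*43^1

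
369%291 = 78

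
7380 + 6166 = 13546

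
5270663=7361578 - 2090915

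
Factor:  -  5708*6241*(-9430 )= 335930812040 = 2^3*5^1*23^1*41^1*79^2*1427^1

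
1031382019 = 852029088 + 179352931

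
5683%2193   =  1297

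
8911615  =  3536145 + 5375470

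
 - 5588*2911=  - 16266668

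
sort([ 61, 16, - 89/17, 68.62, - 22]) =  [ - 22, - 89/17,16, 61,68.62] 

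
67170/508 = 132+57/254 = 132.22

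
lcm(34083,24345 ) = 170415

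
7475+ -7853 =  - 378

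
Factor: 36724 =2^2*9181^1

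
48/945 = 16/315 = 0.05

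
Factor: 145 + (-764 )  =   - 619 =- 619^1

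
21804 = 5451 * 4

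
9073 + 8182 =17255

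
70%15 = 10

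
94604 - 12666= 81938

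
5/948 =5/948  =  0.01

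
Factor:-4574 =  - 2^1*2287^1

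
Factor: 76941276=2^2  *  3^1*43^1*149111^1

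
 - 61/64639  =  -61/64639 = - 0.00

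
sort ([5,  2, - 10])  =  [ - 10,2,5 ] 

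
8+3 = 11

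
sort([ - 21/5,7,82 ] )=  [ - 21/5,7, 82]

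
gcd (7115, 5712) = 1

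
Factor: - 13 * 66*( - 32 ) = 27456  =  2^6*3^1  *11^1*13^1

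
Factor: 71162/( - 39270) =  - 299/165= - 3^( - 1 )*5^( - 1 )*11^ ( - 1 )*13^1*23^1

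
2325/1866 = 775/622=1.25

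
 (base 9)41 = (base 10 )37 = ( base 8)45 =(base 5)122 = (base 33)14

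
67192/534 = 33596/267  =  125.83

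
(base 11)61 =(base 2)1000011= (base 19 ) 3A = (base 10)67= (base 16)43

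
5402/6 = 2701/3 =900.33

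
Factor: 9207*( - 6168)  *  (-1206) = 2^4 * 3^6 * 11^1*31^1 * 67^1*257^1 =68487263856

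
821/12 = 68 + 5/12 = 68.42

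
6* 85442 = 512652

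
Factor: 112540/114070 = 662/671 = 2^1*11^( -1)*61^( - 1 )*331^1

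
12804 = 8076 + 4728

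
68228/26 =34114/13 = 2624.15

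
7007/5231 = 7007/5231 = 1.34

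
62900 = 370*170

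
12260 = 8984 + 3276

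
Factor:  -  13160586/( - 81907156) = 2^( - 1) * 3^1*17^ ( - 1 )*73^1 * 443^ ( - 1 ) * 2719^( - 1 ) * 30047^1  =  6580293/40953578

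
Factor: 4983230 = 2^1 * 5^1*7^1*257^1* 277^1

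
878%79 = 9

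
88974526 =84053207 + 4921319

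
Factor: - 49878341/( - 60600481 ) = 19^(  -  1 )*193^1*258437^1*3189499^( - 1) 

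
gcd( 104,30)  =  2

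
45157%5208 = 3493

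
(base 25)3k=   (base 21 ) 4B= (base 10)95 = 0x5F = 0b1011111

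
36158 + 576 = 36734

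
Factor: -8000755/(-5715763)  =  5^1*7^1  *228593^1*5715763^( - 1)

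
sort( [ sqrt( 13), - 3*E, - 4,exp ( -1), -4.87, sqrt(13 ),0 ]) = [-3*E, - 4.87, - 4, 0,exp( - 1 ), sqrt( 13), sqrt (13) ]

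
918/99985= 918/99985 = 0.01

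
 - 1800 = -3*600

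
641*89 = 57049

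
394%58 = 46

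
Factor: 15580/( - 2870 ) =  - 2^1*7^( - 1)*19^1= - 38/7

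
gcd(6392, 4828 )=68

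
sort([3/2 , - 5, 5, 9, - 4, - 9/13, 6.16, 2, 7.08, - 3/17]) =[ - 5 , - 4, - 9/13, - 3/17,3/2,2, 5, 6.16, 7.08, 9]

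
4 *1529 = 6116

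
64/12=5 + 1/3 =5.33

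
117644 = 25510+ 92134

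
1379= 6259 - 4880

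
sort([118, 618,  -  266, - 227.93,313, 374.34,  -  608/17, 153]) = [  -  266,- 227.93, - 608/17,118,  153,313 , 374.34, 618] 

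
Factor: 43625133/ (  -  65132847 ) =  - 4847237/7236983 = -13^( - 1)*556691^( - 1 )*4847237^1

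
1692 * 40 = 67680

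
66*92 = 6072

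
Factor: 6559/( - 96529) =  - 7^1 * 83^( - 1 )*937^1*1163^( - 1)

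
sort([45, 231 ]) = [45,231] 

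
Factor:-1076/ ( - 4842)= 2^1 * 3^ ( - 2) = 2/9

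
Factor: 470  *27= 12690 =2^1*3^3*5^1 * 47^1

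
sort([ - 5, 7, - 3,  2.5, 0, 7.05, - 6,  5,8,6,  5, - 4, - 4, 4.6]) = [ - 6, - 5, - 4, - 4, - 3, 0,2.5, 4.6, 5, 5, 6,7,7.05, 8] 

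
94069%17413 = 7004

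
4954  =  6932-1978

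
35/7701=35/7701= 0.00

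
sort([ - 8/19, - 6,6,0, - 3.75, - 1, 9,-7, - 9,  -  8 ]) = [ - 9,  -  8, - 7,-6, - 3.75 ,-1,-8/19, 0,6,9 ] 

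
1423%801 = 622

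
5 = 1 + 4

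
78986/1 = 78986 = 78986.00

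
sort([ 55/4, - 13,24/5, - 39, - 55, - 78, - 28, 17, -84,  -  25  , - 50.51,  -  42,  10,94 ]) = [ - 84,-78, - 55,  -  50.51, - 42, - 39 , - 28,  -  25,  -  13, 24/5,10  ,  55/4 , 17,94 ] 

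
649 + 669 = 1318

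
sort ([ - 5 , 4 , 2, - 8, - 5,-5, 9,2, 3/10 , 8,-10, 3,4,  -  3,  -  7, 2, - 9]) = [ - 10 , - 9, - 8, - 7, -5, -5,-5, - 3,  3/10, 2  ,  2,2 , 3 , 4, 4,  8,  9] 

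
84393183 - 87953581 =  -  3560398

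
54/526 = 27/263 = 0.10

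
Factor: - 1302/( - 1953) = 2/3 = 2^1*3^( - 1 ) 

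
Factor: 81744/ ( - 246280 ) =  - 78/235 = - 2^1*3^1*5^( - 1 )*13^1*47^(  -  1 ) 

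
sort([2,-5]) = [-5,2 ]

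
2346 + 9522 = 11868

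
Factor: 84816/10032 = 3^1 * 11^( - 1)*31^1 = 93/11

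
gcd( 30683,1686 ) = 1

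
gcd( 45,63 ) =9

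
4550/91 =50 = 50.00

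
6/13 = 6/13= 0.46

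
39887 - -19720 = 59607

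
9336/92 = 101 + 11/23 = 101.48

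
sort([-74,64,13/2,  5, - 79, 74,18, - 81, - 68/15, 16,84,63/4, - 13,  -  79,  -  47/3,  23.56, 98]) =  [  -  81 , - 79,- 79, - 74, - 47/3, - 13,- 68/15,5,13/2,63/4 , 16,18,23.56,64,74,84, 98 ] 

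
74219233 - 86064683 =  -11845450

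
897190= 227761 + 669429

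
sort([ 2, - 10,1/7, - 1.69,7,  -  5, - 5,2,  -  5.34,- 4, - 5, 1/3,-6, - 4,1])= [ - 10, - 6, - 5.34, - 5, - 5, - 5 ,-4, - 4 , - 1.69, 1/7, 1/3,1,  2, 2 , 7]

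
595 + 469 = 1064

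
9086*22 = 199892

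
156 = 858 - 702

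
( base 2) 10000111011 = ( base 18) 363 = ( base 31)13t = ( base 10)1083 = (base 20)2e3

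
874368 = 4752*184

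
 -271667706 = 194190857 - 465858563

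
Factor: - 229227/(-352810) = 2^(  -  1)*3^1*5^(- 1)*109^1*701^1*35281^(-1)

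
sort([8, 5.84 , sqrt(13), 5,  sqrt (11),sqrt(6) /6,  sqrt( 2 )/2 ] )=[ sqrt( 6)/6 , sqrt(2)/2,sqrt(11)  ,  sqrt(13), 5,  5.84,8 ]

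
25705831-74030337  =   - 48324506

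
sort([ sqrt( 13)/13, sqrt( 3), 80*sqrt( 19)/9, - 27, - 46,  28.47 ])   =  [ - 46,- 27, sqrt( 13)/13, sqrt ( 3 ), 28.47,80*sqrt( 19 ) /9 ]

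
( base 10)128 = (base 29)4C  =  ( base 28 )4g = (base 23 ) 5D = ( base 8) 200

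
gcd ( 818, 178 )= 2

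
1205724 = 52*23187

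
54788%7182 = 4514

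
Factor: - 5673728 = -2^8 * 37^1*  599^1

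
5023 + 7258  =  12281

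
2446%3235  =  2446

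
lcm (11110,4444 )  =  22220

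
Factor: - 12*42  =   - 504 = - 2^3*3^2 *7^1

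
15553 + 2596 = 18149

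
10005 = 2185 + 7820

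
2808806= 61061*46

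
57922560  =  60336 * 960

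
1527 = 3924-2397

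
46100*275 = 12677500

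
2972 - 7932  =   - 4960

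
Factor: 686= 2^1*7^3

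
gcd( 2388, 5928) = 12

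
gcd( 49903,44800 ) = 7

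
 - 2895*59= - 170805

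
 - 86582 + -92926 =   -  179508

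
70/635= 14/127 = 0.11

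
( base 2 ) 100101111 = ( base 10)303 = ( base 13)1A4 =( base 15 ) 153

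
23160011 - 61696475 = -38536464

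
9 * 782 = 7038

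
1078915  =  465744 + 613171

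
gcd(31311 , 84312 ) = 9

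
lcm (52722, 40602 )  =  3532374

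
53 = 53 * 1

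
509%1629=509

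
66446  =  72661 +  - 6215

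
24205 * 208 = 5034640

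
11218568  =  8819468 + 2399100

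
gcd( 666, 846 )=18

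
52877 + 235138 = 288015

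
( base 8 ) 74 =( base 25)2A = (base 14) 44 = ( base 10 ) 60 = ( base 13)48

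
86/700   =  43/350 = 0.12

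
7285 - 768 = 6517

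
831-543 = 288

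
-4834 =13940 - 18774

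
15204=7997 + 7207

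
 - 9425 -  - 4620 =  - 4805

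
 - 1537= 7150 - 8687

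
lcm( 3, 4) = 12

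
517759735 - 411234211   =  106525524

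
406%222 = 184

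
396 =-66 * ( - 6)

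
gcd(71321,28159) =1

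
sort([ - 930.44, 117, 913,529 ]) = [ - 930.44, 117,529,913] 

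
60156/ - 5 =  - 60156/5 = -12031.20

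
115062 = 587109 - 472047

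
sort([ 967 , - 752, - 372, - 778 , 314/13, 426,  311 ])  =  [ - 778, - 752,-372, 314/13, 311,426 , 967]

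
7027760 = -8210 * ( - 856 ) 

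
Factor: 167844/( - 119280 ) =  - 197/140 = - 2^( - 2 )*5^ ( - 1 )* 7^ ( - 1) * 197^1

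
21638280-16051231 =5587049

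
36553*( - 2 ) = -73106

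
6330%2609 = 1112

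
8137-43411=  -35274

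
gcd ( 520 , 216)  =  8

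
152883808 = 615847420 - 462963612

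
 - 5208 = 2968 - 8176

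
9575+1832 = 11407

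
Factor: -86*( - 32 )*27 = 74304 = 2^6*3^3*43^1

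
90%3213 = 90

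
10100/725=404/29= 13.93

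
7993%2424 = 721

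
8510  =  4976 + 3534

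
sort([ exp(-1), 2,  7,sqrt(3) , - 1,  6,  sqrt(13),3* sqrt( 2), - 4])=[-4, - 1,exp( - 1 ), sqrt( 3),2 , sqrt( 13),  3*sqrt( 2 ),6, 7]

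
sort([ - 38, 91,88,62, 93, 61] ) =[ - 38, 61,  62 , 88, 91,93 ]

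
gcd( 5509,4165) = 7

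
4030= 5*806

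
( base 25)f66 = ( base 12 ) 5623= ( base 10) 9531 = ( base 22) jf5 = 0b10010100111011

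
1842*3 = 5526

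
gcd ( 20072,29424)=8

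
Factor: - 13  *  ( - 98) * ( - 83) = -105742= -2^1 * 7^2*13^1*83^1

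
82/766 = 41/383 = 0.11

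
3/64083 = 1/21361 = 0.00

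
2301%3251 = 2301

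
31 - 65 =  - 34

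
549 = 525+24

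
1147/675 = 1+472/675=1.70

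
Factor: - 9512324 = -2^2*523^1*4547^1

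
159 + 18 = 177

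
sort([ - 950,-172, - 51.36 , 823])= [ - 950,-172 , - 51.36, 823] 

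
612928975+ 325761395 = 938690370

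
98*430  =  42140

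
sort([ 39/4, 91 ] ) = [39/4, 91]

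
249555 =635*393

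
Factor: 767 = 13^1*59^1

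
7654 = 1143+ 6511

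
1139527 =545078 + 594449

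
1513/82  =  1513/82 = 18.45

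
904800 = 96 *9425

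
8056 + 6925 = 14981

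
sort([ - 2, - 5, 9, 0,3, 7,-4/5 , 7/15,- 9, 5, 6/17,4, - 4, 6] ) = [ - 9, - 5, - 4, - 2, - 4/5,0,6/17,7/15,3 , 4,5  ,  6, 7,9 ]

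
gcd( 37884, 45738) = 462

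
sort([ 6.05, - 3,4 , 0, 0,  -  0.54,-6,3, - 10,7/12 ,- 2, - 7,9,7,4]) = [-10,- 7,-6, - 3, - 2, - 0.54, 0, 0,7/12, 3, 4, 4, 6.05 , 7, 9]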